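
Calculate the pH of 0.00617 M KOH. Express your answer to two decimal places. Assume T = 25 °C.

KOH is a strong base; [OH-] = 0.00617 M.
pOH = -log(0.00617) = 2.21
pH = 14.00 - 2.21 = 11.79

pH = 11.79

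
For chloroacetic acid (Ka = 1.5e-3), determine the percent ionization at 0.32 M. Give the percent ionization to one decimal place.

ClCH2COOH ⇌ ClCH2COO- + H+; let x = [H+] at equilibrium.
Ka = x²/(C₀ − x); solving the quadratic gives x = 2.12 × 10^-2 M.
Fraction ionized = 2.12 × 10^-2 / 0.32 = 0.0663 → 6.6%

6.6%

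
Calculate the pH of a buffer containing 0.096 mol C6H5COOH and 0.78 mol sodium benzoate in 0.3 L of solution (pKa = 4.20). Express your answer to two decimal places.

pH = 5.11

pH = pKa + log([A⁻]/[HA]) = 4.20 + log(0.78/0.096)
pH = 4.20 + (+0.910) = 5.11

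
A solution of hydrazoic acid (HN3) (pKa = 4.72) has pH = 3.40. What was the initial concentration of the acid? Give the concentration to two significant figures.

C₀ = 8.7 × 10^-3 M

[H+] = 10^(-3.40) = 3.98 × 10^-4 M = x
Ka = 10^(−4.72) = 1.91 × 10^-5
Ka = x²/(C₀ − x) ⇒ C₀ = x + x²/Ka
C₀ = 3.98 × 10^-4 + (3.98 × 10^-4)²/(1.91 × 10^-5) = 8.69 × 10^-3 M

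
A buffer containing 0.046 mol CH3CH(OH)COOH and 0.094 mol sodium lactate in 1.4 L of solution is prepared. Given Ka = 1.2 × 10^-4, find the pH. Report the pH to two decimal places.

pKa = −log(1.2 × 10^-4) = 3.921
Henderson–Hasselbalch: pH = pKa + log([CH3CH(OH)COO-]/[CH3CH(OH)COOH]) = 3.921 + log(0.094/0.046)
pH = 3.921 + (+0.310) = 4.23

pH = 4.23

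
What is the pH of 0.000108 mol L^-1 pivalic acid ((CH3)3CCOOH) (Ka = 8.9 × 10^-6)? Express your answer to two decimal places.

(CH3)3CCOOH ⇌ (CH3)3CCOO- + H+
Ka = x²/(0.000108 − x) = 8.9 × 10^-6
The 5% rule fails; solving x² + Ka·x − Ka·C₀ = 0 exactly:
x = (−Ka + √(Ka² + 4·Ka·C₀))/2 = 2.69 × 10^-5 M
pH = −log(2.69 × 10^-5) = 4.57

pH = 4.57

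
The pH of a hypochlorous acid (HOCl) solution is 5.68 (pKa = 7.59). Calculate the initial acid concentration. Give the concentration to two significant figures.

[H+] = 10^(-5.68) = 2.09 × 10^-6 M = x
Ka = 10^(−7.59) = 2.57 × 10^-8
Ka = x²/(C₀ − x) ⇒ C₀ = x + x²/Ka
C₀ = 2.09 × 10^-6 + (2.09 × 10^-6)²/(2.57 × 10^-8) = 1.72 × 10^-4 M

C₀ = 1.7 × 10^-4 M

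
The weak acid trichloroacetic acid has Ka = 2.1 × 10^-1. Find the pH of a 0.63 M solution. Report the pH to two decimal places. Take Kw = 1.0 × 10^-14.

Cl3CCOOH ⇌ Cl3CCOO- + H+
From the ICE table, Ka = x²/(0.63 − x) = 2.1 × 10^-1.
The 5% rule fails; solving x² + Ka·x − Ka·C₀ = 0 exactly:
x = (−Ka + √(Ka² + 4·Ka·C₀))/2 = 2.74 × 10^-1 M
pH = −log(2.74 × 10^-1) = 0.56

pH = 0.56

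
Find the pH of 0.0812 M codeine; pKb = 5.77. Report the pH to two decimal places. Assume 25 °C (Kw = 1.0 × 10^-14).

pH = 10.57

C18H21NO3 + H2O ⇌ C18H22NO3+ + OH-
Kb = 10^(−5.77) = 1.70 × 10^-6
From the ICE table, Kb = [OH-]²/(0.0812 − [OH-]) = 1.70 × 10^-6.
Neglecting [OH-] in the denominator: [OH-] = √(1.70 × 10^-6 × 0.0812) = 3.72 × 10^-4 M
([OH-]/C₀ = 0.46% < 5%, so the approximation holds.)
pOH = −log(3.72 × 10^-4) = 3.43; pH = 14.00 − 3.43 = 10.57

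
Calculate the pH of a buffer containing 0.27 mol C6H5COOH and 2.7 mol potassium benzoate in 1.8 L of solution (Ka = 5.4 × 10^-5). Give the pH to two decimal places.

pH = 5.27

pKa = −log(5.4 × 10^-5) = 4.268
Using pH = pKa + log([base]/[acid]) with [base]/[acid] = 2.7/0.27:
pH = 4.268 + (+1.000) = 5.27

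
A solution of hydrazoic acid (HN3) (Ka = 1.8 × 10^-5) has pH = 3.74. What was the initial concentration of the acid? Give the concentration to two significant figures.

C₀ = 2.0 × 10^-3 M

[H+] = 10^(-3.74) = 1.82 × 10^-4 M = x
Ka = x²/(C₀ − x) ⇒ C₀ = x + x²/Ka
C₀ = 1.82 × 10^-4 + (1.82 × 10^-4)²/(1.8 × 10^-5) = 2.02 × 10^-3 M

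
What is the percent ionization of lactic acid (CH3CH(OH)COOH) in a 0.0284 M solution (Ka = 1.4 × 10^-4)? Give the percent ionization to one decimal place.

CH3CH(OH)COOH ⇌ CH3CH(OH)COO- + H+; let x = [H+] at equilibrium.
Ka = x²/(C₀ − x); solving the quadratic gives x = 1.93 × 10^-3 M.
Fraction ionized = 1.93 × 10^-3 / 0.0284 = 0.0680 → 6.8%

6.8%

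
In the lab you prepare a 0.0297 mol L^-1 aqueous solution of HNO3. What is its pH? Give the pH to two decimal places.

HNO3 is a strong acid and dissociates completely, so [H+] = 0.0297 M.
pH = -log(0.0297) = 1.53

pH = 1.53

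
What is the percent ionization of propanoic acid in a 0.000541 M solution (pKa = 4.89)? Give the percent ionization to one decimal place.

14.3%

CH3CH2COOH ⇌ CH3CH2COO- + H+; let x = [H+] at equilibrium.
Ka = 10^(−4.89) = 1.29 × 10^-5
Solve x² + 1.29e-05x − 6.98e-09 = 0 → x = 7.73 × 10^-5 M
% ionization = x/C₀ × 100% = 7.73 × 10^-5/0.000541 × 100% = 14.3%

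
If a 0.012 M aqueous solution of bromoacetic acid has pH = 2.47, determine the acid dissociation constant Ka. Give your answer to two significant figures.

Ka = 1.3 × 10^-3

[H+] = 10^(-2.47) = 3.39 × 10^-3 M
At equilibrium [HA] = 0.012 − 3.39 × 10^-3 = 8.61 × 10^-3 M
Ka = [H+][A-]/[HA] = (3.39 × 10^-3)² / 8.61 × 10^-3 = 1.3 × 10^-3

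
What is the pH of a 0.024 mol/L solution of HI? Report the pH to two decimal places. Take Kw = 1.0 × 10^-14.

pH = 1.62

HI is a strong acid and dissociates completely, so [H+] = 0.024 M.
pH = -log(0.024) = 1.62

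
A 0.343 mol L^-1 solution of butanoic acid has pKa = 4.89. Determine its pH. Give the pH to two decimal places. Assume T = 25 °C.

pH = 2.68

CH3(CH2)2COOH ⇌ CH3(CH2)2COO- + H+
Ka = 10^(−4.89) = 1.29 × 10^-5
From the ICE table, Ka = [H+]²/(0.343 − [H+]) = 1.29 × 10^-5.
Neglecting [H+] in the denominator: [H+] = √(1.29 × 10^-5 × 0.343) = 2.10 × 10^-3 M
pH = −log[H+] = −log(2.10 × 10^-3) = 2.68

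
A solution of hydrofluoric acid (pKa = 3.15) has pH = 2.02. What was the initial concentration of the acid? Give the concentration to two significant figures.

C₀ = 1.4 × 10^-1 M

[H+] = 10^(-2.02) = 9.55 × 10^-3 M = x
Ka = 10^(−3.15) = 7.08 × 10^-4
Ka = x²/(C₀ − x) ⇒ C₀ = x + x²/Ka
C₀ = 9.55 × 10^-3 + (9.55 × 10^-3)²/(7.08 × 10^-4) = 1.38 × 10^-1 M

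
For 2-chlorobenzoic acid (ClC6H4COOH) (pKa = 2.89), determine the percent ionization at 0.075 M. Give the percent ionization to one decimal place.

ClC6H4COOH ⇌ ClC6H4COO- + H+; let x = [H+] at equilibrium.
Ka = 10^(−2.89) = 1.29 × 10^-3
Solve x² + 0.00129x − 9.67e-05 = 0 → x = 9.21 × 10^-3 M
Fraction ionized = 9.21 × 10^-3 / 0.075 = 0.1228 → 12.3%

12.3%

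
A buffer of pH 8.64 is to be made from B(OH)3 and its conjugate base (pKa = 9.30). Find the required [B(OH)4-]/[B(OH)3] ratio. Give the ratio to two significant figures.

pH = pKa + log(r) ⇒ log(r) = 8.64 − 9.30 = -0.66
r = [B(OH)4-]/[B(OH)3] = 10^(-0.66) = 0.219

ratio = 0.22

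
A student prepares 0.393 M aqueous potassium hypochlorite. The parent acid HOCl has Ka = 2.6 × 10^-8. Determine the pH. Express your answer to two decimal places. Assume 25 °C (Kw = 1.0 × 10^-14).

OCl- is the conjugate base of the weak acid HOCl.
Kb = Kw/Ka = 1.0×10^-14 / 2.6 × 10^-8 = 3.85 × 10^-7
Kb = [OH-]²/(0.393 − [OH-]) = 3.85 × 10^-7
Assume [OH-] ≪ 0.393: [OH-] ≈ √(3.85 × 10^-7 × 0.393) = 3.89 × 10^-4 M
Check: 0.099% ionized — well under 5%, approximation valid.
pOH = 3.41, so pH = 14.00 − pOH = 10.59

pH = 10.59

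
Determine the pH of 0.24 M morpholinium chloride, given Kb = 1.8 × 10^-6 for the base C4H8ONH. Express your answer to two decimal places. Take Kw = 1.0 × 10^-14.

pH = 4.44

C4H8ONH2+ is the conjugate acid of the weak base C4H8ONH.
Ka = Kw/Kb = 1.0×10^-14 / 1.8 × 10^-6 = 5.56 × 10^-9
Let x = [H+] at equilibrium. Ka = x²/(0.24 − x).
Neglecting x in the denominator: x = √(5.56 × 10^-9 × 0.24) = 3.65 × 10^-5 M
pH = −log(3.65 × 10^-5) = 4.44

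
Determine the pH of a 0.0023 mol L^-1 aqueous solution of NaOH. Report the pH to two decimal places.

pH = 11.36

NaOH is a strong base; [OH-] = 0.0023 M.
pOH = -log(0.0023) = 2.64
pH = 14.00 - 2.64 = 11.36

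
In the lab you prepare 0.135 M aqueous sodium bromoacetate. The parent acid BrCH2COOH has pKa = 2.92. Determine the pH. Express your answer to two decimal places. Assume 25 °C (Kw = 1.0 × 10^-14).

pH = 8.03

BrCH2COO- is the conjugate base of the weak acid BrCH2COOH.
Ka = 10^(−2.92) = 1.20 × 10^-3
Kb = Kw/Ka = 1.0×10^-14 / 1.20 × 10^-3 = 8.33 × 10^-12
From the ICE table, Kb = [OH-]²/(0.135 − [OH-]) = 8.33 × 10^-12.
Since Kb ≪ C₀, [OH-] ≈ √(Kb·C₀) = 1.06 × 10^-6 M.
Check: 0.00079% ionized — well under 5%, approximation valid.
pOH = −log(1.06 × 10^-6) = 5.97; pH = 14.00 − 5.97 = 8.03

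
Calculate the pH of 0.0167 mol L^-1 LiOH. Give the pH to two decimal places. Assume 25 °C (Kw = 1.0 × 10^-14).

LiOH is a strong base; [OH-] = 0.0167 M.
pOH = -log(0.0167) = 1.78
pH = 14.00 - 1.78 = 12.22

pH = 12.22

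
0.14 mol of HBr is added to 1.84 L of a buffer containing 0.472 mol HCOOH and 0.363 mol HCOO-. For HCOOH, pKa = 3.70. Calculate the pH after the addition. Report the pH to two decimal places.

Added H+ converts HCOO- to HCOOH: HCOOH → 0.612 mol, HCOO- → 0.223 mol.
pH = pKa + log([A⁻]/[HA]) = 3.70 + log(0.223/0.612) = 3.70 -0.438

pH = 3.26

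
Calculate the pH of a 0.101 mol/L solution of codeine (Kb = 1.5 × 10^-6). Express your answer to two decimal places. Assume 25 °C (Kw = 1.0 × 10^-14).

C18H21NO3 + H2O ⇌ C18H22NO3+ + OH-
Kb = [OH-]²/(0.101 − [OH-]) = 1.5 × 10^-6
Since Kb ≪ C₀, [OH-] ≈ √(Kb·C₀) = 3.89 × 10^-4 M.
pOH = 3.41, so pH = 14.00 − pOH = 10.59

pH = 10.59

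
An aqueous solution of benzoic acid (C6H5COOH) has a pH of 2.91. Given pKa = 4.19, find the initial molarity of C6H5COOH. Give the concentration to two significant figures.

C₀ = 2.5 × 10^-2 M

[H+] = 10^(-2.91) = 1.23 × 10^-3 M = x
Ka = 10^(−4.19) = 6.46 × 10^-5
Ka = x²/(C₀ − x) ⇒ C₀ = x + x²/Ka
C₀ = 1.23 × 10^-3 + (1.23 × 10^-3)²/(6.46 × 10^-5) = 2.46 × 10^-2 M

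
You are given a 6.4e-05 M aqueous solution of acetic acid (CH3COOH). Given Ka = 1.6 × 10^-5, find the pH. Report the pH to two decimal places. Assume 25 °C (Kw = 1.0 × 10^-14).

CH3COOH ⇌ CH3COO- + H+
Ka = x²/(6.4e-05 − x) = 1.6 × 10^-5
x is not negligible relative to C₀; solve x² + 1.6e-05·x − 1.02e-09 = 0.
x = (−Ka + √(Ka² + 4·Ka·C₀))/2 = 2.50 × 10^-5 M
pH = −log[H+] = −log(2.50 × 10^-5) = 4.60

pH = 4.60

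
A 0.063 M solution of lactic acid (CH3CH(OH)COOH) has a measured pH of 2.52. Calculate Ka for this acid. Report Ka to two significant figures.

[H+] = 10^(-2.52) = 3.02 × 10^-3 M
At equilibrium [HA] = 0.063 − 3.02 × 10^-3 = 6.00 × 10^-2 M
Ka = [H+][A-]/[HA] = (3.02 × 10^-3)² / 6.00 × 10^-2 = 1.5 × 10^-4

Ka = 1.5 × 10^-4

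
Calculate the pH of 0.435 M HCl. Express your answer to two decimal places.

HCl is a strong acid and dissociates completely, so [H+] = 0.435 M.
pH = -log(0.435) = 0.36

pH = 0.36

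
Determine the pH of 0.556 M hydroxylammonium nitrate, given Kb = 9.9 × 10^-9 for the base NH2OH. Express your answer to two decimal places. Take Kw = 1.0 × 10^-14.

NH3OH+ is the conjugate acid of the weak base NH2OH.
Ka = Kw/Kb = 1.0×10^-14 / 9.9 × 10^-9 = 1.01 × 10^-6
Ka = [H+]²/(0.556 − [H+]) = 1.01 × 10^-6
Neglecting [H+] in the denominator: [H+] = √(1.01 × 10^-6 × 0.556) = 7.49 × 10^-4 M
Check: 0.13% ionized — well under 5%, approximation valid.
pH = −log(7.49 × 10^-4) = 3.13

pH = 3.13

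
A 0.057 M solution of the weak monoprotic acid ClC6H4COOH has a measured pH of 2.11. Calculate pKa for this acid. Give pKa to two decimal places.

[H+] = 10^(-2.11) = 7.76 × 10^-3 M
At equilibrium [HA] = 0.057 − 7.76 × 10^-3 = 4.92 × 10^-2 M
Ka = [H+][A-]/[HA] = (7.76 × 10^-3)² / 4.92 × 10^-2 = 1.22 × 10^-3
pKa = -log(1.22 × 10^-3) = 2.91

pKa = 2.91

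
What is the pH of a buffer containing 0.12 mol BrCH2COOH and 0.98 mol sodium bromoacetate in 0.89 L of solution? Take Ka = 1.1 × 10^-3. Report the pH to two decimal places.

pKa = −log(1.1 × 10^-3) = 2.959
Henderson–Hasselbalch: pH = pKa + log([BrCH2COO-]/[BrCH2COOH]) = 2.959 + log(0.98/0.12)
pH = 2.959 + (+0.912) = 3.87

pH = 3.87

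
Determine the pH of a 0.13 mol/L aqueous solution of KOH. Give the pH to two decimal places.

pH = 13.11

KOH is a strong base; [OH-] = 0.13 M.
pOH = -log(0.13) = 0.89
pH = 14.00 - 0.89 = 13.11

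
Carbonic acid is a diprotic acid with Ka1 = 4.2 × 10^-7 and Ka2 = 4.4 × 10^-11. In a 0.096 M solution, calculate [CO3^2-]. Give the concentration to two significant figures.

4.4 × 10^-11 M

First ionization gives [H+] ≈ [HCO3-] = 2.01 × 10^-4 M.
Second step: Ka2 = [H+][CO3^2-]/[HCO3-] ≈ [CO3^2-] (since [H+] ≈ [HCO3-]).
So [CO3^2-] ≈ Ka2.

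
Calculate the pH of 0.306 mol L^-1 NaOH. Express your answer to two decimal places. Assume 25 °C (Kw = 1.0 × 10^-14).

NaOH is a strong base; [OH-] = 0.306 M.
pOH = -log(0.306) = 0.51
pH = 14.00 - 0.51 = 13.49

pH = 13.49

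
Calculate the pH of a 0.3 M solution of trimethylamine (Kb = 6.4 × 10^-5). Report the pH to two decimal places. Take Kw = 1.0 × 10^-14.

pH = 11.64

(CH3)3N + H2O ⇌ (CH3)3NH+ + OH-
Kb = [OH-]²/(0.3 − [OH-]) = 6.4 × 10^-5
Neglecting [OH-] in the denominator: [OH-] = √(6.4 × 10^-5 × 0.3) = 4.38 × 10^-3 M
Check: 1.5% ionized — well under 5%, approximation valid.
pOH = 2.36, so pH = 14.00 − pOH = 11.64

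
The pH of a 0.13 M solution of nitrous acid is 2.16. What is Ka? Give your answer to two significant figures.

Ka = 3.9 × 10^-4

[H+] = 10^(-2.16) = 6.92 × 10^-3 M
At equilibrium [HA] = 0.13 − 6.92 × 10^-3 = 1.23 × 10^-1 M
Ka = [H+][A-]/[HA] = (6.92 × 10^-3)² / 1.23 × 10^-1 = 3.9 × 10^-4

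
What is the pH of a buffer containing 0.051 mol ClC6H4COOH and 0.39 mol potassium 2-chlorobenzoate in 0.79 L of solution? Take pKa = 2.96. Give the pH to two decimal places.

pH = 3.84

pH = pKa + log([A⁻]/[HA]) = 2.96 + log(0.39/0.051)
pH = 2.96 + (+0.883) = 3.84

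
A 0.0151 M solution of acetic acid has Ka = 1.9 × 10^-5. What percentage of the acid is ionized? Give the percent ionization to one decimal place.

CH3COOH ⇌ CH3COO- + H+; let x = [H+] at equilibrium.
x ≈ √(Ka·C₀) = √(1.9 × 10^-5 × 0.0151) = 5.36 × 10^-4 M
Fraction ionized = 5.36 × 10^-4 / 0.0151 = 0.0355 → 3.5%

3.5%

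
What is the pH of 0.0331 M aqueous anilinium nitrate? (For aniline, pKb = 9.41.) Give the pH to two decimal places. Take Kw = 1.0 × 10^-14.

pH = 3.04

C6H5NH3+ is the conjugate acid of the weak base C6H5NH2.
Kb = 10^(−9.41) = 3.89 × 10^-10
Ka = Kw/Kb = 1.0×10^-14 / 3.89 × 10^-10 = 2.57 × 10^-5
From the ICE table, Ka = x²/(0.0331 − x) = 2.57 × 10^-5.
Neglecting x in the denominator: x = √(2.57 × 10^-5 × 0.0331) = 9.22 × 10^-4 M
pH = −log[H+] = −log(9.22 × 10^-4) = 3.04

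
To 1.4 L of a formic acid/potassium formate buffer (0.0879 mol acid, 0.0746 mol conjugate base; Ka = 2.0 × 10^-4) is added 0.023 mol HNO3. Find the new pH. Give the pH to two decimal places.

pH = 3.37

After neutralization: n(HCOOH) = 0.111 mol, n(HCOO-) = 0.0516 mol.
pKa = −log(2.0 × 10^-4) = 3.699
Henderson–Hasselbalch with mole ratio 0.0516/0.111: pH = 3.699 + (-0.333)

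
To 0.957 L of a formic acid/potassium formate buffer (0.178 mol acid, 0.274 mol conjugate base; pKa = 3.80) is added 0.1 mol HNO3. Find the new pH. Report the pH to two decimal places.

Added H+ converts HCOO- to HCOOH: HCOOH → 0.278 mol, HCOO- → 0.174 mol.
pH = pKa + log([A⁻]/[HA]) = 3.80 + log(0.174/0.278) = 3.80 -0.203

pH = 3.60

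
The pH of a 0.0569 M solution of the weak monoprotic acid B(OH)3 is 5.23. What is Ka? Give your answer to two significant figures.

[H+] = 10^(-5.23) = 5.89 × 10^-6 M
At equilibrium [HA] = 0.0569 − 5.89 × 10^-6 = 5.69 × 10^-2 M
Ka = [H+][A-]/[HA] = (5.89 × 10^-6)² / 5.69 × 10^-2 = 6.1 × 10^-10

Ka = 6.1 × 10^-10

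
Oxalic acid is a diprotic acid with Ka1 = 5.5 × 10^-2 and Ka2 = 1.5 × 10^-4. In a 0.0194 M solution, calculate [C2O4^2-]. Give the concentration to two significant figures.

1.5 × 10^-4 M

First ionization gives [H+] ≈ [HC2O4-] = 1.52 × 10^-2 M.
Second step: Ka2 = [H+][C2O4^2-]/[HC2O4-] ≈ [C2O4^2-] (since [H+] ≈ [HC2O4-]).
So [C2O4^2-] ≈ Ka2.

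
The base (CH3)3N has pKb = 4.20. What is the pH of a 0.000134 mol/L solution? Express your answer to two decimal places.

(CH3)3N + H2O ⇌ (CH3)3NH+ + OH-
Kb = 10^(−4.20) = 6.31 × 10^-5
From the ICE table, Kb = x²/(0.000134 − x) = 6.31 × 10^-5.
x is not negligible relative to C₀; solve x² + 6.31e-05·x − 8.46e-09 = 0.
x = (−Kb + √(Kb² + 4·Kb·C₀))/2 = 6.57 × 10^-5 M
pOH = 4.18, so pH = 14.00 − pOH = 9.82

pH = 9.82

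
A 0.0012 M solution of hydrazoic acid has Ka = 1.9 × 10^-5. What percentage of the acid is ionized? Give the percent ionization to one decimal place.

11.8%

HN3 ⇌ N3- + H+; let x = [H+] at equilibrium.
Solve x² + 1.9e-05x − 2.28e-08 = 0 → x = 1.42 × 10^-4 M
Fraction ionized = 1.42 × 10^-4 / 0.0012 = 0.1183 → 11.8%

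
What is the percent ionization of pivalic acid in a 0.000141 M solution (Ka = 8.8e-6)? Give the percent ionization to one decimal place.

(CH3)3CCOOH ⇌ (CH3)3CCOO- + H+; let x = [H+] at equilibrium.
Solve x² + 8.8e-06x − 1.24e-09 = 0 → x = 3.11 × 10^-5 M
Fraction ionized = 3.11 × 10^-5 / 0.000141 = 0.2206 → 22.1%

22.1%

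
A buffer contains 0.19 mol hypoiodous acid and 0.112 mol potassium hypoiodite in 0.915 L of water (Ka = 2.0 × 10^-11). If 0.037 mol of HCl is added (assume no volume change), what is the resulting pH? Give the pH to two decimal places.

pH = 10.22

Added H+ converts OI- to HOI: HOI → 0.227 mol, OI- → 0.075 mol.
pKa = −log(2.0 × 10^-11) = 10.699
pH = pKa + log([A⁻]/[HA]) = 10.699 + log(0.075/0.227) = 10.699 -0.481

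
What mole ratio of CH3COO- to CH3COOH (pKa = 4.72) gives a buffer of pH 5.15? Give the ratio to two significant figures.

pH = pKa + log(r) ⇒ log(r) = 5.15 − 4.72 = +0.43
r = [CH3COO-]/[CH3COOH] = 10^(+0.43) = 2.69

ratio = 2.7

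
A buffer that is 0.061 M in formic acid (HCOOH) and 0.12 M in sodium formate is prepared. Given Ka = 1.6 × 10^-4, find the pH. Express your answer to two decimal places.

pH = 4.09

pKa = −log(1.6 × 10^-4) = 3.796
Using pH = pKa + log([base]/[acid]) with [base]/[acid] = 0.12/0.061:
pH = 3.796 + (+0.294) = 4.09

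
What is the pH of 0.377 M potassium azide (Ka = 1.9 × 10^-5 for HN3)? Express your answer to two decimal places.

N3- is the conjugate base of the weak acid HN3.
Kb = Kw/Ka = 1.0×10^-14 / 1.9 × 10^-5 = 5.26 × 10^-10
Kb = [OH-]²/(0.377 − [OH-]) = 5.26 × 10^-10
Neglecting [OH-] in the denominator: [OH-] = √(5.26 × 10^-10 × 0.377) = 1.41 × 10^-5 M
([OH-]/C₀ = 0.0037% < 5%, so the approximation holds.)
pOH = 4.85, so pH = 14.00 − pOH = 9.15

pH = 9.15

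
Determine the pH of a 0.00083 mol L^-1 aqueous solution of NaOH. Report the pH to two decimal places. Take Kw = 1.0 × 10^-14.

pH = 10.92

NaOH is a strong base; [OH-] = 0.00083 M.
pOH = -log(0.00083) = 3.08
pH = 14.00 - 3.08 = 10.92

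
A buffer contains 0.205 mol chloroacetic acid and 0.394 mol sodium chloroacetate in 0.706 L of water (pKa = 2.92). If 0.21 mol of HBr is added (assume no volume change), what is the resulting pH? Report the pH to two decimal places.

pH = 2.57

After neutralization: n(ClCH2COOH) = 0.415 mol, n(ClCH2COO-) = 0.184 mol.
pH = pKa + log(n_ClCH2COO-/n_ClCH2COOH) = 2.92 + log(0.184/0.415) = 2.92 + (-0.353)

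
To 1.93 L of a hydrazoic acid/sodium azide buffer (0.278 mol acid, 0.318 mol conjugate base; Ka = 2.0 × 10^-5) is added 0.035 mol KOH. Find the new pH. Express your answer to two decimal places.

pH = 4.86

OH- converts HN3 to N3-: HN3 → 0.243 mol, N3- → 0.353 mol.
pKa = −log(2.0 × 10^-5) = 4.699
Henderson–Hasselbalch with mole ratio 0.353/0.243: pH = 4.699 + (+0.162)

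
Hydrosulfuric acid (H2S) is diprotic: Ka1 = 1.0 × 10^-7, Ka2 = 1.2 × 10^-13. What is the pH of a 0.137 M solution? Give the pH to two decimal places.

pH = 3.93

Ka1 ≫ Ka2, so treat the first dissociation as the only significant source of H+.
Ka1 = x²/(0.137 − x) = 1.0 × 10^-7
x ≈ √(1.0 × 10^-7 × 0.137) = 1.17 × 10^-4 M
pH = −log(1.17 × 10^-4) = 3.93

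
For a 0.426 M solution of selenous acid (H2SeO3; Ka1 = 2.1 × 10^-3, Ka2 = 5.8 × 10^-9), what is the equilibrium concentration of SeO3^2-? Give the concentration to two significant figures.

5.8 × 10^-9 M

First ionization gives [H+] ≈ [HSeO3-] = 2.89 × 10^-2 M.
Second step: Ka2 = [H+][SeO3^2-]/[HSeO3-] ≈ [SeO3^2-] (since [H+] ≈ [HSeO3-]).
So [SeO3^2-] ≈ Ka2.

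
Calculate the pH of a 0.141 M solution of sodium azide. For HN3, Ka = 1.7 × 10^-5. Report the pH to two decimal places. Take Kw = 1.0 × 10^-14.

pH = 8.96

N3- is the conjugate base of the weak acid HN3.
Kb = Kw/Ka = 1.0×10^-14 / 1.7 × 10^-5 = 5.88 × 10^-10
From the ICE table, Kb = x²/(0.141 − x) = 5.88 × 10^-10.
Neglecting x in the denominator: x = √(5.88 × 10^-10 × 0.141) = 9.11 × 10^-6 M
Check: 0.0065% ionized — well under 5%, approximation valid.
pOH = −log(9.11 × 10^-6) = 5.04; pH = 14.00 − 5.04 = 8.96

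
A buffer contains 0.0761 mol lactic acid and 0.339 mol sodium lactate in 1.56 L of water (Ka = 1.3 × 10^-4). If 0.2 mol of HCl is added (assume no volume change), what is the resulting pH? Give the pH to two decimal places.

pH = 3.59

After neutralization: n(CH3CH(OH)COOH) = 0.276 mol, n(CH3CH(OH)COO-) = 0.139 mol.
pKa = −log(1.3 × 10^-4) = 3.886
pH = pKa + log(n_CH3CH(OH)COO-/n_CH3CH(OH)COOH) = 3.886 + log(0.139/0.276) = 3.886 + (-0.298)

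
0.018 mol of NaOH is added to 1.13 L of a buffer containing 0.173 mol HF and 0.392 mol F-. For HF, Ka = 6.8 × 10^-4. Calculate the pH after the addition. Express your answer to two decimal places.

OH- converts HF to F-: HF → 0.155 mol, F- → 0.41 mol.
pKa = −log(6.8 × 10^-4) = 3.167
Henderson–Hasselbalch with mole ratio 0.41/0.155: pH = 3.167 + (+0.422)

pH = 3.59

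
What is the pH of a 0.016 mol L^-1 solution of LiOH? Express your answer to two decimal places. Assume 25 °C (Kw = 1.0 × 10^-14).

pH = 12.20

LiOH is a strong base; [OH-] = 0.016 M.
pOH = -log(0.016) = 1.80
pH = 14.00 - 1.80 = 12.20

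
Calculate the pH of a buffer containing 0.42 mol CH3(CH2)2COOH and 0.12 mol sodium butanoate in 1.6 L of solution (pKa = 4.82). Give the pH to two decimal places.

Henderson–Hasselbalch: pH = pKa + log([CH3(CH2)2COO-]/[CH3(CH2)2COOH]) = 4.82 + log(0.12/0.42)
pH = 4.82 + (-0.544) = 4.28

pH = 4.28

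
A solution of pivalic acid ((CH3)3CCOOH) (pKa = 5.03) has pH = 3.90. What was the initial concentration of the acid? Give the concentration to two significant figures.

C₀ = 1.8 × 10^-3 M

[H+] = 10^(-3.90) = 1.26 × 10^-4 M = x
Ka = 10^(−5.03) = 9.33 × 10^-6
Ka = x²/(C₀ − x) ⇒ C₀ = x + x²/Ka
C₀ = 1.26 × 10^-4 + (1.26 × 10^-4)²/(9.33 × 10^-6) = 1.83 × 10^-3 M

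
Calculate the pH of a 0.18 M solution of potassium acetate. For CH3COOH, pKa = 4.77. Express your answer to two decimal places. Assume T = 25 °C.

pH = 9.01

CH3COO- is the conjugate base of the weak acid CH3COOH.
Ka = 10^(−4.77) = 1.70 × 10^-5
Kb = Kw/Ka = 1.0×10^-14 / 1.70 × 10^-5 = 5.88 × 10^-10
From the ICE table, Kb = x²/(0.18 − x) = 5.88 × 10^-10.
Since Kb ≪ C₀, x ≈ √(Kb·C₀) = 1.03 × 10^-5 M.
(x/C₀ = 0.0057% < 5%, so the approximation holds.)
pOH = 4.99, so pH = 14.00 − pOH = 9.01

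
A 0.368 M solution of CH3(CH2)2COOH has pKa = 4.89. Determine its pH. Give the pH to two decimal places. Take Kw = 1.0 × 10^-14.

pH = 2.66

CH3(CH2)2COOH ⇌ CH3(CH2)2COO- + H+
Ka = 10^(−4.89) = 1.29 × 10^-5
Let x = [H+] at equilibrium. Ka = x²/(0.368 − x).
Assume x ≪ 0.368: x ≈ √(1.29 × 10^-5 × 0.368) = 2.18 × 10^-3 M
pH = −log[H+] = −log(2.18 × 10^-3) = 2.66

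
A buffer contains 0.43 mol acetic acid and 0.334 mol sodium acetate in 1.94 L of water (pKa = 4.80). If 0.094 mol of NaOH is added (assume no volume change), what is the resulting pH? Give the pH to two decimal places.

After neutralization: n(CH3COOH) = 0.336 mol, n(CH3COO-) = 0.428 mol.
pH = pKa + log(n_CH3COO-/n_CH3COOH) = 4.80 + log(0.428/0.336) = 4.80 + (+0.105)

pH = 4.91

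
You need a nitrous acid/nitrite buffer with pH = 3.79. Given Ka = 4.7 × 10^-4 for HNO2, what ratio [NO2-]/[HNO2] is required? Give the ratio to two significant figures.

ratio = 2.9

pKa = -log(4.7 × 10^-4) = 3.328
pH = pKa + log(r) ⇒ log(r) = 3.79 − 3.328 = +0.462
r = [NO2-]/[HNO2] = 10^(+0.462) = 2.9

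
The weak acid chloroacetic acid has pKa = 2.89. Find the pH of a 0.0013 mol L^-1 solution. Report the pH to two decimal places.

pH = 3.10

ClCH2COOH ⇌ ClCH2COO- + H+
Ka = 10^(−2.89) = 1.29 × 10^-3
From the ICE table, Ka = [H+]²/(0.0013 − [H+]) = 1.29 × 10^-3.
Here C₀/Ka ≈ 1.01, so the small-[H+] approximation fails. Use the quadratic:
[H+] = (−Ka + √(Ka² + 4·Ka·C₀))/2 = 8.02 × 10^-4 M
pH = −log[H+] = −log(8.02 × 10^-4) = 3.10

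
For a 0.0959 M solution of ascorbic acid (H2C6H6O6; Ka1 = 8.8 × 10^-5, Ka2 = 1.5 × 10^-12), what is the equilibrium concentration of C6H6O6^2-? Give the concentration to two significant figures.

First ionization gives [H+] ≈ [HC6H6O6-] = 2.91 × 10^-3 M.
Second step: Ka2 = [H+][C6H6O6^2-]/[HC6H6O6-] ≈ [C6H6O6^2-] (since [H+] ≈ [HC6H6O6-]).
So [C6H6O6^2-] ≈ Ka2.

1.5 × 10^-12 M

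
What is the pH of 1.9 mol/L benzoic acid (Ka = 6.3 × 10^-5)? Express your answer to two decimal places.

C6H5COOH ⇌ C6H5COO- + H+
Let x = [H+] at equilibrium. Ka = x²/(1.9 − x).
Neglecting x in the denominator: x = √(6.3 × 10^-5 × 1.9) = 1.09 × 10^-2 M
pH = −log[H+] = −log(1.09 × 10^-2) = 1.96

pH = 1.96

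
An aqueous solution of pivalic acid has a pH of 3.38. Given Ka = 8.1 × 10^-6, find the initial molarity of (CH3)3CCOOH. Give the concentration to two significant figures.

[H+] = 10^(-3.38) = 4.17 × 10^-4 M = x
Ka = x²/(C₀ − x) ⇒ C₀ = x + x²/Ka
C₀ = 4.17 × 10^-4 + (4.17 × 10^-4)²/(8.1 × 10^-6) = 2.19 × 10^-2 M

C₀ = 2.2 × 10^-2 M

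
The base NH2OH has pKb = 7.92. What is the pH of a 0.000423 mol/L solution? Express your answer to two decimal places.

NH2OH + H2O ⇌ NH3OH+ + OH-
Kb = 10^(−7.92) = 1.20 × 10^-8
Let x = [OH-] at equilibrium. Kb = x²/(0.000423 − x).
Since Kb ≪ C₀, x ≈ √(Kb·C₀) = 2.25 × 10^-6 M.
pOH = −log(2.25 × 10^-6) = 5.65; pH = 14.00 − 5.65 = 8.35

pH = 8.35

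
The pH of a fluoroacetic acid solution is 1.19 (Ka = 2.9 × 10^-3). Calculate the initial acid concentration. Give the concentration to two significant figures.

[H+] = 10^(-1.19) = 6.46 × 10^-2 M = x
Ka = x²/(C₀ − x) ⇒ C₀ = x + x²/Ka
C₀ = 6.46 × 10^-2 + (6.46 × 10^-2)²/(2.9 × 10^-3) = 1.50 M

C₀ = 1.5 M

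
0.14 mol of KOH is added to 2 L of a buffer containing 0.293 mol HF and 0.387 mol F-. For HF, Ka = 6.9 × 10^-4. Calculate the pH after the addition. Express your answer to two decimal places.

OH- converts HF to F-: HF → 0.153 mol, F- → 0.527 mol.
pKa = −log(6.9 × 10^-4) = 3.161
pH = pKa + log(n_F-/n_HF) = 3.161 + log(0.527/0.153) = 3.161 + (+0.537)

pH = 3.70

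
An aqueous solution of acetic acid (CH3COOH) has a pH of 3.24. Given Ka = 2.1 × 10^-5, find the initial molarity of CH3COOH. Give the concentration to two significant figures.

C₀ = 1.6 × 10^-2 M

[H+] = 10^(-3.24) = 5.75 × 10^-4 M = x
Ka = x²/(C₀ − x) ⇒ C₀ = x + x²/Ka
C₀ = 5.75 × 10^-4 + (5.75 × 10^-4)²/(2.1 × 10^-5) = 1.63 × 10^-2 M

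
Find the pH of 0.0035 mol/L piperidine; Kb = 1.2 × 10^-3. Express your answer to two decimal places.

pH = 11.19

C5H10NH + H2O ⇌ C5H10NH2+ + OH-
Kb = [OH-]²/(0.0035 − [OH-]) = 1.2 × 10^-3
The 5% rule fails; solving [OH-]² + Kb·[OH-] − Kb·C₀ = 0 exactly:
[OH-] = [−0.0012 + √(0.0012² + 1.68e-05)]/2 = 1.54 × 10^-3 M
pOH = 2.81, so pH = 14.00 − pOH = 11.19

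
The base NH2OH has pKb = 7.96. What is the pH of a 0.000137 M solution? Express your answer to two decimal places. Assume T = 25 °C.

pH = 8.09

NH2OH + H2O ⇌ NH3OH+ + OH-
Kb = 10^(−7.96) = 1.10 × 10^-8
Kb = [OH-]²/(0.000137 − [OH-]) = 1.10 × 10^-8
Since Kb ≪ C₀, [OH-] ≈ √(Kb·C₀) = 1.23 × 10^-6 M.
pOH = −log(1.23 × 10^-6) = 5.91; pH = 14.00 − 5.91 = 8.09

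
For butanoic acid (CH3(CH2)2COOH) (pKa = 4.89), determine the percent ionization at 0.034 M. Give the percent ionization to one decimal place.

CH3(CH2)2COOH ⇌ CH3(CH2)2COO- + H+; let x = [H+] at equilibrium.
Ka = 10^(−4.89) = 1.29 × 10^-5
x ≈ √(Ka·C₀) = √(1.29 × 10^-5 × 0.034) = 6.62 × 10^-4 M
% ionization = x/C₀ × 100% = 6.62 × 10^-4/0.034 × 100% = 1.9%

1.9%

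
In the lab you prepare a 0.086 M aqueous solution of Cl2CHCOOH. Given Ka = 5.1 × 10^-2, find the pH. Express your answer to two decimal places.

Cl2CHCOOH ⇌ Cl2CHCOO- + H+
Ka = x²/(0.086 − x) = 5.1 × 10^-2
Here C₀/Ka ≈ 1.69, so the small-x approximation fails. Use the quadratic:
x = [−0.051 + √(0.051² + 0.0175)]/2 = 4.55 × 10^-2 M
pH = −log[H+] = −log(4.55 × 10^-2) = 1.34

pH = 1.34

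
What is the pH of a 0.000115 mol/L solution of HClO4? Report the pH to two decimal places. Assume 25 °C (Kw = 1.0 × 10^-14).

pH = 3.94

HClO4 is a strong acid and dissociates completely, so [H+] = 0.000115 M.
pH = -log(0.000115) = 3.94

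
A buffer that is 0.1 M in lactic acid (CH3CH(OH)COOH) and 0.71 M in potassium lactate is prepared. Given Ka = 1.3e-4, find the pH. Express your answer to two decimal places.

pKa = −log(1.3 × 10^-4) = 3.886
Henderson–Hasselbalch: pH = pKa + log([CH3CH(OH)COO-]/[CH3CH(OH)COOH]) = 3.886 + log(0.71/0.1)
pH = 3.886 + (+0.851) = 4.74

pH = 4.74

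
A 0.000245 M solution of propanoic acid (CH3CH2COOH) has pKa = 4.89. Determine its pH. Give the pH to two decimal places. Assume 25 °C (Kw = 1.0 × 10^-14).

pH = 4.30

CH3CH2COOH ⇌ CH3CH2COO- + H+
Ka = 10^(−4.89) = 1.29 × 10^-5
Ka = [H+]²/(0.000245 − [H+]) = 1.29 × 10^-5
[H+] is not negligible relative to C₀; solve [H+]² + 1.29e-05·[H+] − 3.16e-09 = 0.
[H+] = (−Ka + √(Ka² + 4·Ka·C₀))/2 = 5.01 × 10^-5 M
pH = −log(5.01 × 10^-5) = 4.30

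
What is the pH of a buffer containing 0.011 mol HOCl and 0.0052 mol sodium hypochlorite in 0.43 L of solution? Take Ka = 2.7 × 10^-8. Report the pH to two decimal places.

pH = 7.24

pKa = −log(2.7 × 10^-8) = 7.569
Using pH = pKa + log([base]/[acid]) with [base]/[acid] = 0.0052/0.011:
pH = 7.569 + (-0.325) = 7.24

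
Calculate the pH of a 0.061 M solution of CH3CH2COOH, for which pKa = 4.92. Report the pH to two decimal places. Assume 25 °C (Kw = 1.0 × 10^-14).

CH3CH2COOH ⇌ CH3CH2COO- + H+
Ka = 10^(−4.92) = 1.20 × 10^-5
From the ICE table, Ka = x²/(0.061 − x) = 1.20 × 10^-5.
Since Ka ≪ C₀, x ≈ √(Ka·C₀) = 8.56 × 10^-4 M.
pH = −log[H+] = −log(8.56 × 10^-4) = 3.07

pH = 3.07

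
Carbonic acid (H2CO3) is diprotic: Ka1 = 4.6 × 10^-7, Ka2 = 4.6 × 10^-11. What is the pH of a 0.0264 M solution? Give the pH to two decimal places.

pH = 3.96

Ka1 ≫ Ka2, so treat the first dissociation as the only significant source of H+.
Ka1 = x²/(0.0264 − x) = 4.6 × 10^-7
x ≈ √(4.6 × 10^-7 × 0.0264) = 1.10 × 10^-4 M
pH = −log(1.10 × 10^-4) = 3.96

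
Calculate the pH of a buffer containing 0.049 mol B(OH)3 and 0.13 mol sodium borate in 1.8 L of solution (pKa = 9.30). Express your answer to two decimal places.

pH = 9.72

Using pH = pKa + log([base]/[acid]) with [base]/[acid] = 0.13/0.049:
pH = 9.30 + (+0.424) = 9.72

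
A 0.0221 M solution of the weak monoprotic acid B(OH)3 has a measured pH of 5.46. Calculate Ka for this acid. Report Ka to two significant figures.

[H+] = 10^(-5.46) = 3.47 × 10^-6 M
At equilibrium [HA] = 0.0221 − 3.47 × 10^-6 = 2.21 × 10^-2 M
Ka = [H+][A-]/[HA] = (3.47 × 10^-6)² / 2.21 × 10^-2 = 5.4 × 10^-10

Ka = 5.4 × 10^-10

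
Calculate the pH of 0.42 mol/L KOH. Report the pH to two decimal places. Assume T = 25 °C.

KOH is a strong base; [OH-] = 0.42 M.
pOH = -log(0.42) = 0.38
pH = 14.00 - 0.38 = 13.62

pH = 13.62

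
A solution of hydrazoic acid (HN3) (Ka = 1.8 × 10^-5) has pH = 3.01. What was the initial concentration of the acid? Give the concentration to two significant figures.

[H+] = 10^(-3.01) = 9.77 × 10^-4 M = x
Ka = x²/(C₀ − x) ⇒ C₀ = x + x²/Ka
C₀ = 9.77 × 10^-4 + (9.77 × 10^-4)²/(1.8 × 10^-5) = 5.40 × 10^-2 M

C₀ = 5.4 × 10^-2 M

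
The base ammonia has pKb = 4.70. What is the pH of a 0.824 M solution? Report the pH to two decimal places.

pH = 11.61

NH3 + H2O ⇌ NH4+ + OH-
Kb = 10^(−4.70) = 2.00 × 10^-5
Kb = [OH-]²/(0.824 − [OH-]) = 2.00 × 10^-5
Assume [OH-] ≪ 0.824: [OH-] ≈ √(2.00 × 10^-5 × 0.824) = 4.06 × 10^-3 M
Check: 0.49% ionized — well under 5%, approximation valid.
pOH = 2.39, so pH = 14.00 − pOH = 11.61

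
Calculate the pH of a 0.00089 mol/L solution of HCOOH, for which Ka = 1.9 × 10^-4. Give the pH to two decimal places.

pH = 3.49

HCOOH ⇌ HCOO- + H+
Ka = x²/(0.00089 − x) = 1.9 × 10^-4
The 5% rule fails; solving x² + Ka·x − Ka·C₀ = 0 exactly:
x = [−0.00019 + √(0.00019² + 6.76e-07)]/2 = 3.27 × 10^-4 M
pH = −log(3.27 × 10^-4) = 3.49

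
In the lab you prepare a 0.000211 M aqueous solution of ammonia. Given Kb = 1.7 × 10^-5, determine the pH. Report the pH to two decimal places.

NH3 + H2O ⇌ NH4+ + OH-
Let x = [OH-] at equilibrium. Kb = x²/(0.000211 − x).
The 5% rule fails; solving x² + Kb·x − Kb·C₀ = 0 exactly:
x = (−Kb + √(Kb² + 4·Kb·C₀))/2 = 5.20 × 10^-5 M
pOH = −log(5.20 × 10^-5) = 4.28; pH = 14.00 − 4.28 = 9.72

pH = 9.72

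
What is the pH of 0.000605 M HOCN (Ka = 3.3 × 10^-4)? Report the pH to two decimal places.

HOCN ⇌ OCN- + H+
Ka = x²/(0.000605 − x) = 3.3 × 10^-4
Here C₀/Ka ≈ 1.83, so the small-x approximation fails. Use the quadratic:
x = [−0.00033 + √(0.00033² + 7.99e-07)]/2 = 3.11 × 10^-4 M
pH = −log(3.11 × 10^-4) = 3.51

pH = 3.51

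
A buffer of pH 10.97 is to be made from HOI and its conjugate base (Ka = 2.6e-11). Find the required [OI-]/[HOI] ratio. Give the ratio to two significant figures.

ratio = 2.4

pKa = -log(2.6 × 10^-11) = 10.585
pH = pKa + log(r) ⇒ log(r) = 10.97 − 10.585 = +0.385
r = [OI-]/[HOI] = 10^(+0.385) = 2.43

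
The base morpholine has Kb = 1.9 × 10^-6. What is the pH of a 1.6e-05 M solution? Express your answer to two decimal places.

pH = 8.67

C4H8ONH + H2O ⇌ C4H8ONH2+ + OH-
Kb = x²/(1.6e-05 − x) = 1.9 × 10^-6
Here C₀/Kb ≈ 8.42, so the small-x approximation fails. Use the quadratic:
x = (−Kb + √(Kb² + 4·Kb·C₀))/2 = 4.64 × 10^-6 M
pOH = 5.33, so pH = 14.00 − pOH = 8.67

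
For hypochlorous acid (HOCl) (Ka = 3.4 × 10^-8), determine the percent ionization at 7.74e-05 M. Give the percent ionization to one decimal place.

HOCl ⇌ OCl- + H+; let x = [H+] at equilibrium.
x ≈ √(Ka·C₀) = √(3.4 × 10^-8 × 7.74e-05) = 1.62 × 10^-6 M
Fraction ionized = 1.62 × 10^-6 / 7.74e-05 = 0.0209 → 2.1%

2.1%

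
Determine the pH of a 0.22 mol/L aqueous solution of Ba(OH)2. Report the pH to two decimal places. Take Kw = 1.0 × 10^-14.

Ba(OH)2 is a strong base (each formula unit releases 2 OH-); [OH-] = 0.44 M.
pOH = -log(0.44) = 0.36
pH = 14.00 - 0.36 = 13.64

pH = 13.64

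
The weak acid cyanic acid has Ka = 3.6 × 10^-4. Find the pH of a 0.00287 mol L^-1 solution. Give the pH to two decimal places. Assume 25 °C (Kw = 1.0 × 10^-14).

pH = 3.07

HOCN ⇌ OCN- + H+
Let x = [H+] at equilibrium. Ka = x²/(0.00287 − x).
The 5% rule fails; solving x² + Ka·x − Ka·C₀ = 0 exactly:
x = [−0.00036 + √(0.00036² + 4.13e-06)]/2 = 8.52 × 10^-4 M
pH = −log(8.52 × 10^-4) = 3.07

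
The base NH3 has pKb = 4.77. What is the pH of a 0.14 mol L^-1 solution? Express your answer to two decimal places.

NH3 + H2O ⇌ NH4+ + OH-
Kb = 10^(−4.77) = 1.70 × 10^-5
Let x = [OH-] at equilibrium. Kb = x²/(0.14 − x).
Since Kb ≪ C₀, x ≈ √(Kb·C₀) = 1.54 × 10^-3 M.
pOH = 2.81, so pH = 14.00 − pOH = 11.19

pH = 11.19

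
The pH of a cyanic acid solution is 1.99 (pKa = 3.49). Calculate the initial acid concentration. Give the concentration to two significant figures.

[H+] = 10^(-1.99) = 1.02 × 10^-2 M = x
Ka = 10^(−3.49) = 3.24 × 10^-4
Ka = x²/(C₀ − x) ⇒ C₀ = x + x²/Ka
C₀ = 1.02 × 10^-2 + (1.02 × 10^-2)²/(3.24 × 10^-4) = 3.31 × 10^-1 M

C₀ = 3.3 × 10^-1 M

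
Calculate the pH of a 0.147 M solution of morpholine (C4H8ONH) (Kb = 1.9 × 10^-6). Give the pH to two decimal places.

pH = 10.72

C4H8ONH + H2O ⇌ C4H8ONH2+ + OH-
From the ICE table, Kb = [OH-]²/(0.147 − [OH-]) = 1.9 × 10^-6.
Since Kb ≪ C₀, [OH-] ≈ √(Kb·C₀) = 5.28 × 10^-4 M.
([OH-]/C₀ = 0.36% < 5%, so the approximation holds.)
pOH = 3.28, so pH = 14.00 − pOH = 10.72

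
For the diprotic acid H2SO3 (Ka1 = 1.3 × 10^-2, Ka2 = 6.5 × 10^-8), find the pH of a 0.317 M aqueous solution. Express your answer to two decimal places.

pH = 1.24

Ka1 ≫ Ka2, so treat the first dissociation as the only significant source of H+.
Ka1 = x²/(0.317 − x) = 1.3 × 10^-2
Solving the quadratic: x = (−Ka1 + √(Ka1² + 4·Ka1·C₀))/2 = 5.80 × 10^-2 M
pH = −log(5.80 × 10^-2) = 1.24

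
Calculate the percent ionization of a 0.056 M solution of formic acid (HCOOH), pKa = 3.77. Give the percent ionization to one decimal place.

HCOOH ⇌ HCOO- + H+; let x = [H+] at equilibrium.
Ka = 10^(−3.77) = 1.70 × 10^-4
Ka = x²/(C₀ − x); solving the quadratic gives x = 3.00 × 10^-3 M.
% ionization = x/C₀ × 100% = 3.00 × 10^-3/0.056 × 100% = 5.4%

5.4%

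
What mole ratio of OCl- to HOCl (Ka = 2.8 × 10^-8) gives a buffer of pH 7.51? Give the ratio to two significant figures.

pKa = -log(2.8 × 10^-8) = 7.553
pH = pKa + log(r) ⇒ log(r) = 7.51 − 7.553 = -0.043
r = [OCl-]/[HOCl] = 10^(-0.043) = 0.906

ratio = 0.91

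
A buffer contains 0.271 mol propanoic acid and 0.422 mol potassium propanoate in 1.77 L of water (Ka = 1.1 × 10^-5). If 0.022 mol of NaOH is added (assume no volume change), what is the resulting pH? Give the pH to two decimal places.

pH = 5.21

OH- converts CH3CH2COOH to CH3CH2COO-: CH3CH2COOH → 0.249 mol, CH3CH2COO- → 0.444 mol.
pKa = −log(1.1 × 10^-5) = 4.959
pH = pKa + log(n_CH3CH2COO-/n_CH3CH2COOH) = 4.959 + log(0.444/0.249) = 4.959 + (+0.251)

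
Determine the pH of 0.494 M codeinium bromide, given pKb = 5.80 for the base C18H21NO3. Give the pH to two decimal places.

pH = 4.25

C18H22NO3+ is the conjugate acid of the weak base C18H21NO3.
Kb = 10^(−5.80) = 1.58 × 10^-6
Ka = Kw/Kb = 1.0×10^-14 / 1.58 × 10^-6 = 6.33 × 10^-9
Ka = [H+]²/(0.494 − [H+]) = 6.33 × 10^-9
Assume [H+] ≪ 0.494: [H+] ≈ √(6.33 × 10^-9 × 0.494) = 5.59 × 10^-5 M
([H+]/C₀ = 0.011% < 5%, so the approximation holds.)
pH = −log[H+] = −log(5.59 × 10^-5) = 4.25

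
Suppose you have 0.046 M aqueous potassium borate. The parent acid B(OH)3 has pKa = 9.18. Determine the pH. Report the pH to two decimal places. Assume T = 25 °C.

B(OH)4- is the conjugate base of the weak acid B(OH)3.
Ka = 10^(−9.18) = 6.61 × 10^-10
Kb = Kw/Ka = 1.0×10^-14 / 6.61 × 10^-10 = 1.51 × 10^-5
From the ICE table, Kb = [OH-]²/(0.046 − [OH-]) = 1.51 × 10^-5.
Since Kb ≪ C₀, [OH-] ≈ √(Kb·C₀) = 8.33 × 10^-4 M.
pOH = −log(8.33 × 10^-4) = 3.08; pH = 14.00 − 3.08 = 10.92

pH = 10.92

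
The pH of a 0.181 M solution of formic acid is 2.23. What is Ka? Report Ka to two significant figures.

[H+] = 10^(-2.23) = 5.89 × 10^-3 M
At equilibrium [HA] = 0.181 − 5.89 × 10^-3 = 1.75 × 10^-1 M
Ka = [H+][A-]/[HA] = (5.89 × 10^-3)² / 1.75 × 10^-1 = 2.0 × 10^-4

Ka = 2.0 × 10^-4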